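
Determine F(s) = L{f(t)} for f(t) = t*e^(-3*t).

L{e^(-3t)} = 1/(s + 3).
Then apply L{t·g(t)} = -d/ds[G(s)] with G(s) = 1/(s + 3):
differentiating 1 time and applying the sign gives (s + 3)^(-2).

F(s) = (s + 3)^(-2)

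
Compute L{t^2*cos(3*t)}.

2*s*(s^2 - 27)/(s^2 + 9)^3

L{cos(3t)} = s/(s^2 + 9).
Then apply L{t^2·g(t)} = (-1)^2 d^2/ds^2[H(s)] with H(s) = s/(s^2 + 9):
differentiating 2 times and applying the sign gives 2*s*(s^2 - 27)/(s^2 + 9)^3.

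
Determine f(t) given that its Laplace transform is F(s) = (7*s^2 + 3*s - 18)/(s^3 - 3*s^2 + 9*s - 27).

f(t) = 3*exp(3*t) + 5*sin(3*t) + 4*cos(3*t)

Factor the denominator: s^3 - 3*s^2 + 9*s - 27 = (s - 3)*(s^2 + 9).
Partial fraction decomposition gives [3/(s - 3)] + [4*s/(s^2 + 9)] + [15/(s^2 + 9)].
Invert each term: 3/(s - 3) ↔ 3e^(3t); 4·s/(s^2 + 9) ↔ 4cos(3t); 5·3/(s^2 + 9) ↔ 5sin(3t).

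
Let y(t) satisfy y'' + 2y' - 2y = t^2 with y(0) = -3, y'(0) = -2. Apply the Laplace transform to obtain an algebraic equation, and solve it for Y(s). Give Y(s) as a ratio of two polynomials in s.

Y(s) = (-3*s^4 - 8*s^3 + 2)/(s^5 + 2*s^4 - 2*s^3)

Laplace-transform each side.
Using L{y''} = s^2 Y - s·y(0) - y'(0) and L{y'} = sY - y(0), with y(0) = -3, y'(0) = -2, the left side becomes (s^2 + 2*s - 2)Y - (-3*s - 8).
The right side is L{t^2} = 2/s^3.
So (s^2 + 2*s - 2)Y = 2/s^3 + (-3*s - 8).
Isolate Y and clear denominators.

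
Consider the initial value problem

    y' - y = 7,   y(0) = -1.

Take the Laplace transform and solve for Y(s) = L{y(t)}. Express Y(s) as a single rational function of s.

Laplace-transform each side.
Using L{y'} = sY - y(0) = sY - (-1), the left side becomes (s - 1)Y - (-1).
The right side is L{7} = 7/s.
So (s - 1)Y = 7/s + (-1).
Divide through and combine into a single rational function.

Y(s) = (-s + 7)/(s^2 - s)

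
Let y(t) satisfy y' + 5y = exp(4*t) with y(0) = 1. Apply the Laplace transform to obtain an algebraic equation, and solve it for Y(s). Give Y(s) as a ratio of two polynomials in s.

Laplace-transform each side.
Using L{y'} = sY - y(0) = sY - 1, the left side becomes (s + 5)Y - (1).
The right side is L{exp(4*t)} = 1/(s - 4).
So (s + 5)Y = 1/(s - 4) + (1).
Divide through and combine into a single rational function.

Y(s) = (s - 3)/(s^2 + s - 20)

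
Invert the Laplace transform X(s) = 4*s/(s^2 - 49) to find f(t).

f(t) = 4*cosh(7*t)

Since L{cosh(7t)} = s/(s^2 - 49), the inverse is cosh(7*t), scaled by 4.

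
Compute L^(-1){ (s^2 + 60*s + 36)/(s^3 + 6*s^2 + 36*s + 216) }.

5*sin(6*t) + 5*cos(6*t) - 4*exp(-6*t)

Factor the denominator: s^3 + 6*s^2 + 36*s + 216 = (s + 6)*(s^2 + 36).
Partial fraction decomposition gives [-4/(s + 6)] + [5*s/(s^2 + 36)] + [30/(s^2 + 36)].
Invert each term: -4/(s + 6) ↔ -4e^(-6t); 5·s/(s^2 + 36) ↔ 5cos(6t); 5·6/(s^2 + 36) ↔ 5sin(6t).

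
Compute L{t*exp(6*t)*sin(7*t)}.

L{sin(7t)} = 7/(s^2 + 49).
Multiplying by e^(6t) shifts s → s - 6, so L{exp(6*t)*sin(7*t)} = 7/((s - 6)^2 + 49).
Then apply L{t·g(t)} = -d/ds[G(s)] with G(s) = 7/((s - 6)^2 + 49):
differentiating 1 time and applying the sign gives 14*(s - 6)/(s^2 - 12*s + 85)^2.

14*(s - 6)/(s^2 - 12*s + 85)^2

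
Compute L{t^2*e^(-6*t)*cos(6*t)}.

2*(s + 6)*(s^2 + 12*s - 72)/(s^2 + 12*s + 72)^3

L{cos(6t)} = s/(s^2 + 36).
Multiplying by e^(-6t) shifts s → s + 6, so L{e^(-6*t)*cos(6*t)} = (s + 6)/((s + 6)^2 + 36).
Then apply L{t^2·g(t)} = (-1)^2 d^2/ds^2[G(s)] with G(s) = (s + 6)/((s + 6)^2 + 36):
differentiating 2 times and applying the sign gives 2*(s + 6)*(s^2 + 12*s - 72)/(s^2 + 12*s + 72)^3.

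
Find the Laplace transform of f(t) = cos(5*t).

s/(s^2 + 25)

L{cos(5t)} = s/(s^2 + 25).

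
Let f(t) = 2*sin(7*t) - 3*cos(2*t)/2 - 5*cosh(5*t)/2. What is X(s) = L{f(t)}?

X(s) = -3*s/(2*(s^2 + 4)) - 5*s/(2*(s^2 - 25)) + 14/(s^2 + 49)

Apply the Laplace transform termwise.
(-5/2)·[L{cosh(5t)} = s/(s^2 - 25)]; (2)·[L{sin(7t)} = 7/(s^2 + 49)]; (-3/2)·[L{cos(2t)} = s/(s^2 + 4)].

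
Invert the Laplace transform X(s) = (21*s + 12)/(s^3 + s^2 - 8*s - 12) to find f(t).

f(t) = 6*t*exp(-2*t) + 3*exp(3*t) - 3*exp(-2*t)

Factor the denominator: s^3 + s^2 - 8*s - 12 = (s - 3)*(s + 2)^2.
Partial fraction decomposition gives [-3/(s + 2)] + [6/(s + 2)^2] + [3/(s - 3)].
Invert each term: -3/(s + 2) ↔ -3e^(-2t); 6/(s + 2)^2 ↔ 6t·e^(-2t); 3/(s - 3) ↔ 3e^(3t).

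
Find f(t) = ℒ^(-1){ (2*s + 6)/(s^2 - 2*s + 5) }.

f(t) = 4*exp(t)*sin(2*t) + 2*exp(t)*cos(2*t)

Complete the square in the denominator: s^2 - 2*s + 5 = (s - 1)^2 + 2^2.
Split the numerator to match: 2*s + 6 = 2·(s - 1) + 4·2.
Invert each term: 2·(s - 1)/((s - 1)^2 + 4) ↔ 2e^(t)cos(2t); 4·2/((s - 1)^2 + 4) ↔ 4e^(t)sin(2t).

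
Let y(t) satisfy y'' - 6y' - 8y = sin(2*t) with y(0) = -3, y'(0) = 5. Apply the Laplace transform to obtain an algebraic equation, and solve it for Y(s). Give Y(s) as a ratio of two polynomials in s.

Y(s) = (-3*s^3 + 23*s^2 - 12*s + 94)/(s^4 - 6*s^3 - 4*s^2 - 24*s - 32)

Take the Laplace transform of both sides.
The derivative rules (L{y''} = s^2 Y - s·y(0) - y'(0) and L{y'} = sY - y(0), with y(0) = -3, y'(0) = 5) turn the left side into (s^2 - 6*s - 8)Y - (-3*s + 23).
The right side is L{sin(2*t)} = 2/(s^2 + 4).
So (s^2 - 6*s - 8)Y = 2/(s^2 + 4) + (-3*s + 23).
Isolate Y and clear denominators.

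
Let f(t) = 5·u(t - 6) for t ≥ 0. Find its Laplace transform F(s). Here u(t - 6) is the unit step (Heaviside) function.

F(s) = 5*exp(-6*s)/s

By the second shifting theorem, L{u(t - c)·g(t - c)} = e^(-cs)·G(s) with c = 6 and G(s) = L{g(t)}.
L{5} = 5/s.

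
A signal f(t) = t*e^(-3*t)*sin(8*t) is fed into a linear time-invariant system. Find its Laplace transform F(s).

L{sin(8t)} = 8/(s^2 + 64).
Multiplying by e^(-3t) shifts s → s + 3, so L{e^(-3*t)*sin(8*t)} = 8/((s + 3)^2 + 64).
Then apply L{t·g(t)} = -d/ds[G(s)] with G(s) = 8/((s + 3)^2 + 64):
differentiating 1 time and applying the sign gives 16*(s + 3)/(s^2 + 6*s + 73)^2.

F(s) = 16*(s + 3)/(s^2 + 6*s + 73)^2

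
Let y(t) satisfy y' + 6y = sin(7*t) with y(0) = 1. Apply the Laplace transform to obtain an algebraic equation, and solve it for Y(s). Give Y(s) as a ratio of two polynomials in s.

Apply the Laplace transform to the equation.
Using L{y'} = sY - y(0) = sY - 1, the left side becomes (s + 6)Y - (1).
The right side is L{sin(7*t)} = 7/(s^2 + 49).
So (s + 6)Y = 7/(s^2 + 49) + (1).
Solve for Y(s) and write it as one ratio of polynomials.

Y(s) = (s^2 + 56)/(s^3 + 6*s^2 + 49*s + 294)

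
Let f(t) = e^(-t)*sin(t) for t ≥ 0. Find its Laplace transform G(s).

L{sin(t)} = 1/(s^2 + 1).
By the first shifting theorem, multiplying by e^(-t) replaces s with s + 1.

G(s) = 1/((s + 1)^2 + 1)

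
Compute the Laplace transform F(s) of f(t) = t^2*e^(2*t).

L{e^(2t)} = 1/(s - 2).
Then apply L{t^2·g(t)} = (-1)^2 d^2/ds^2[G(s)] with G(s) = 1/(s - 2):
differentiating 2 times and applying the sign gives 2/(s - 2)^3.

F(s) = 2/(s - 2)^3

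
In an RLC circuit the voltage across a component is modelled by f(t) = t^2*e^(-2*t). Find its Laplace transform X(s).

X(s) = 2/(s + 2)^3

L{e^(-2t)} = 1/(s + 2).
Then apply L{t^2·g(t)} = (-1)^2 d^2/ds^2[G(s)] with G(s) = 1/(s + 2):
differentiating 2 times and applying the sign gives 2/(s + 2)^3.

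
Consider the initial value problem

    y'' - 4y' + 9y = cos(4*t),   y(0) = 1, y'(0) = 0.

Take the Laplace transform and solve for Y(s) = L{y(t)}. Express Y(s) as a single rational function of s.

Y(s) = (s^3 - 4*s^2 + 17*s - 64)/(s^4 - 4*s^3 + 25*s^2 - 64*s + 144)

Apply the Laplace transform to the equation.
The derivative rules (L{y''} = s^2 Y - s·y(0) - y'(0) and L{y'} = sY - y(0), with y(0) = 1, y'(0) = 0) turn the left side into (s^2 - 4*s + 9)Y - (s - 4).
The right side is L{cos(4*t)} = s/(s^2 + 16).
So (s^2 - 4*s + 9)Y = s/(s^2 + 16) + (s - 4).
Divide through and combine into a single rational function.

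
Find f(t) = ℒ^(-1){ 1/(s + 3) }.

f(t) = exp(-3*t)

Since L{e^(-3t)} = 1/(s + 3), the inverse is exp(-3*t).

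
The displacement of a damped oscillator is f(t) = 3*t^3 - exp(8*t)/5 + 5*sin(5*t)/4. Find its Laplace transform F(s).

F(s) = 25/(4*(s^2 + 25)) - 1/(5*(s - 8)) + 18/s^4

The transform is linear, so treat each term independently.
(-1/5)·[L{e^(8t)} = 1/(s - 8)]; (3)·[L{t^3} = 3!/s^4 = 6/s^4]; (5/4)·[L{sin(5t)} = 5/(s^2 + 25)].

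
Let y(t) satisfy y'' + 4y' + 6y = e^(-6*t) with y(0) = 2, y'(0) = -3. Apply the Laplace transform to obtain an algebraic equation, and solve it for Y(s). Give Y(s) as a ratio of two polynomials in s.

Y(s) = (2*s^2 + 17*s + 31)/(s^3 + 10*s^2 + 30*s + 36)

Take the Laplace transform of both sides.
With L{y''} = s^2 Y - s·y(0) - y'(0) and L{y'} = sY - y(0), with y(0) = 2, y'(0) = -3: the LHS transforms to (s^2 + 4*s + 6)Y - (2*s + 5).
The right side is L{e^(-6*t)} = 1/(s + 6).
So (s^2 + 4*s + 6)Y = 1/(s + 6) + (2*s + 5).
Divide through and combine into a single rational function.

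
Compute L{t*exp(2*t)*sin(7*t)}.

14*(s - 2)/(s^2 - 4*s + 53)^2

L{sin(7t)} = 7/(s^2 + 49).
Multiplying by e^(2t) shifts s → s - 2, so L{exp(2*t)*sin(7*t)} = 7/((s - 2)^2 + 49).
Then apply L{t·g(t)} = -d/ds[G(s)] with G(s) = 7/((s - 2)^2 + 49):
differentiating 1 time and applying the sign gives 14*(s - 2)/(s^2 - 4*s + 53)^2.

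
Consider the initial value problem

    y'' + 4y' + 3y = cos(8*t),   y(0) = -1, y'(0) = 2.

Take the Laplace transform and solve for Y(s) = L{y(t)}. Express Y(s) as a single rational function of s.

Y(s) = (-s^3 - 2*s^2 - 63*s - 128)/(s^4 + 4*s^3 + 67*s^2 + 256*s + 192)

Apply the Laplace transform to the equation.
Using L{y''} = s^2 Y - s·y(0) - y'(0) and L{y'} = sY - y(0), with y(0) = -1, y'(0) = 2, the left side becomes (s^2 + 4*s + 3)Y - (-s - 2).
The right side is L{cos(8*t)} = s/(s^2 + 64).
So (s^2 + 4*s + 3)Y = s/(s^2 + 64) + (-s - 2).
Divide through and combine into a single rational function.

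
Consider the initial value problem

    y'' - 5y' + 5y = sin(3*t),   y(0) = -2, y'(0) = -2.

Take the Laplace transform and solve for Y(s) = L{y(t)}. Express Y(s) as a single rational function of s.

Y(s) = (-2*s^3 + 8*s^2 - 18*s + 75)/(s^4 - 5*s^3 + 14*s^2 - 45*s + 45)

Transform both sides with L{·}.
The derivative rules (L{y''} = s^2 Y - s·y(0) - y'(0) and L{y'} = sY - y(0), with y(0) = -2, y'(0) = -2) turn the left side into (s^2 - 5*s + 5)Y - (-2*s + 8).
The right side is L{sin(3*t)} = 3/(s^2 + 9).
So (s^2 - 5*s + 5)Y = 3/(s^2 + 9) + (-2*s + 8).
Solve for Y(s) and write it as one ratio of polynomials.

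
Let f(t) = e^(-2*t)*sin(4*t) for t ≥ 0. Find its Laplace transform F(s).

F(s) = 4/((s + 2)^2 + 16)

L{sin(4t)} = 4/(s^2 + 16).
By the first shifting theorem, multiplying by e^(-2t) replaces s with s + 2.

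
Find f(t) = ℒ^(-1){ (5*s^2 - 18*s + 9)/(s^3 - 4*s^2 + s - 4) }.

f(t) = exp(4*t) - 2*sin(t) + 4*cos(t)

Factor the denominator: s^3 - 4*s^2 + s - 4 = (s - 4)*(s^2 + 1).
Partial fraction decomposition gives [1/(s - 4)] + [4*s/(s^2 + 1)] + [-2/(s^2 + 1)].
Invert each term: 1/(s - 4) ↔ e^(4t); 4·s/(s^2 + 1) ↔ 4cos(t); -2·1/(s^2 + 1) ↔ -2sin(t).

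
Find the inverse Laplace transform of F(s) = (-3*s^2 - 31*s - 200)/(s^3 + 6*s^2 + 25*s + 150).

-5*sin(5*t) - cos(5*t) - 2*exp(-6*t)

Factor the denominator: s^3 + 6*s^2 + 25*s + 150 = (s + 6)*(s^2 + 25).
Partial fraction decomposition gives [-2/(s + 6)] + [-s/(s^2 + 25)] + [-25/(s^2 + 25)].
Invert each term: -2/(s + 6) ↔ -2e^(-6t); -1·s/(s^2 + 25) ↔ -cos(5t); -5·5/(s^2 + 25) ↔ -5sin(5t).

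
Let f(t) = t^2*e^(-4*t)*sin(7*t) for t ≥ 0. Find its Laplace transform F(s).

L{sin(7t)} = 7/(s^2 + 49).
Multiplying by e^(-4t) shifts s → s + 4, so L{e^(-4*t)*sin(7*t)} = 7/((s + 4)^2 + 49).
Then apply L{t^2·g(t)} = (-1)^2 d^2/ds^2[G(s)] with G(s) = 7/((s + 4)^2 + 49):
differentiating 2 times and applying the sign gives 14*(3*s^2 + 24*s - 1)/(s^2 + 8*s + 65)^3.

F(s) = 14*(3*s^2 + 24*s - 1)/(s^2 + 8*s + 65)^3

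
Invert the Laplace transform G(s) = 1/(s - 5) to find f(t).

Since L{e^(5t)} = 1/(s - 5), the inverse is e^(5*t).

f(t) = exp(5*t)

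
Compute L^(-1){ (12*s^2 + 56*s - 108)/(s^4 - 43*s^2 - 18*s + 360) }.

2*exp(6*t) - exp(3*t) - 2*exp(-4*t) + exp(-5*t)

Factor the denominator: s^4 - 43*s^2 - 18*s + 360 = (s - 6)*(s - 3)*(s + 4)*(s + 5).
Partial fraction decomposition gives [2/(s - 6)] + [1/(s + 5)] + [-2/(s + 4)] + [-1/(s - 3)].
Invert each term: 2/(s - 6) ↔ 2e^(6t); 1/(s + 5) ↔ e^(-5t); -2/(s + 4) ↔ -2e^(-4t); -1/(s - 3) ↔ -e^(3t).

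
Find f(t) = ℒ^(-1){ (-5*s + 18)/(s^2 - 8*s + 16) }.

f(t) = -2*t*exp(4*t) - 5*exp(4*t)

Factor the denominator: s^2 - 8*s + 16 = (s - 4)^2.
Partial fraction decomposition gives [-5/(s - 4)] + [-2/(s - 4)^2].
Invert each term: -5/(s - 4) ↔ -5e^(4t); -2/(s - 4)^2 ↔ -2t·e^(4t).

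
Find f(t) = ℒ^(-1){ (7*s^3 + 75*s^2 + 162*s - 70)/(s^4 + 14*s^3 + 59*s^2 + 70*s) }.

f(t) = -1 + 5*exp(-2*t) + 4*exp(-5*t) - exp(-7*t)

Factor the denominator: s^4 + 14*s^3 + 59*s^2 + 70*s = s*(s + 2)*(s + 5)*(s + 7).
Partial fraction decomposition gives [-1/s] + [-1/(s + 7)] + [4/(s + 5)] + [5/(s + 2)].
Invert each term: -1/(s - 0) ↔ -e^(0t); -1/(s + 7) ↔ -e^(-7t); 4/(s + 5) ↔ 4e^(-5t); 5/(s + 2) ↔ 5e^(-2t).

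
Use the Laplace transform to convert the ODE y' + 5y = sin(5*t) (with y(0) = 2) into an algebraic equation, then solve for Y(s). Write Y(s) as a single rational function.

Y(s) = (2*s^2 + 55)/(s^3 + 5*s^2 + 25*s + 125)

Apply the Laplace transform to the equation.
With L{y'} = sY - y(0) = sY - 2: the LHS transforms to (s + 5)Y - (2).
The right side is L{sin(5*t)} = 5/(s^2 + 25).
So (s + 5)Y = 5/(s^2 + 25) + (2).
Isolate Y and clear denominators.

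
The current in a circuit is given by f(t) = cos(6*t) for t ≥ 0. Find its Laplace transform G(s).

L{cos(6t)} = s/(s^2 + 36).

G(s) = s/(s^2 + 36)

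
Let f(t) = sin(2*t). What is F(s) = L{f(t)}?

L{sin(2t)} = 2/(s^2 + 4).

F(s) = 2/(s^2 + 4)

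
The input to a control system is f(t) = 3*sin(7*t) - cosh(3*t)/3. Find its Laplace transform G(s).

Apply the Laplace transform termwise.
(-1/3)·[L{cosh(3t)} = s/(s^2 - 9)]; (3)·[L{sin(7t)} = 7/(s^2 + 49)].

G(s) = -s/(3*(s^2 - 9)) + 21/(s^2 + 49)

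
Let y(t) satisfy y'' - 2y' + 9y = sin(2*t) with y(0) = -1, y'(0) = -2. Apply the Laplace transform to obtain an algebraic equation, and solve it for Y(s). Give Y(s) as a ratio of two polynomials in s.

Y(s) = (-s^3 - 4*s + 2)/(s^4 - 2*s^3 + 13*s^2 - 8*s + 36)

Transform both sides with L{·}.
With L{y''} = s^2 Y - s·y(0) - y'(0) and L{y'} = sY - y(0), with y(0) = -1, y'(0) = -2: the LHS transforms to (s^2 - 2*s + 9)Y - (-s).
The right side is L{sin(2*t)} = 2/(s^2 + 4).
So (s^2 - 2*s + 9)Y = 2/(s^2 + 4) + (-s).
Isolate Y and clear denominators.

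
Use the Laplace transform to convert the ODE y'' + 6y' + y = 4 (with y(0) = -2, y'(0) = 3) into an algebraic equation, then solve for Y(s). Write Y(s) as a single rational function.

Y(s) = (-2*s^2 - 9*s + 4)/(s^3 + 6*s^2 + s)

Apply the Laplace transform to the equation.
With L{y''} = s^2 Y - s·y(0) - y'(0) and L{y'} = sY - y(0), with y(0) = -2, y'(0) = 3: the LHS transforms to (s^2 + 6*s + 1)Y - (-2*s - 9).
The right side is L{4} = 4/s.
So (s^2 + 6*s + 1)Y = 4/s + (-2*s - 9).
Isolate Y and clear denominators.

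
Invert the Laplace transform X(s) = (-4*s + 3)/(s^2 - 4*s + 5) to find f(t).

Complete the square in the denominator: s^2 - 4*s + 5 = (s - 2)^2 + 1^2.
Split the numerator to match: -4*s + 3 = -4·(s - 2) - 5·1.
Invert each term: -4·(s - 2)/((s - 2)^2 + 1) ↔ -4e^(2t)cos(t); -5·1/((s - 2)^2 + 1) ↔ -5e^(2t)sin(t).

f(t) = -5*exp(2*t)*sin(t) - 4*exp(2*t)*cos(t)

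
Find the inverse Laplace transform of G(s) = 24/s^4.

4*t^3

Since L{t^3} = 3!/s^4 = 6/s^4, the inverse is t^3, scaled by 4.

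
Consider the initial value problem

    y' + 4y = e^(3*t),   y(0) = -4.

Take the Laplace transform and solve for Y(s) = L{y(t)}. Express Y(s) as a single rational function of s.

Laplace-transform each side.
Using L{y'} = sY - y(0) = sY - (-4), the left side becomes (s + 4)Y - (-4).
The right side is L{e^(3*t)} = 1/(s - 3).
So (s + 4)Y = 1/(s - 3) + (-4).
Isolate Y and clear denominators.

Y(s) = (-4*s + 13)/(s^2 + s - 12)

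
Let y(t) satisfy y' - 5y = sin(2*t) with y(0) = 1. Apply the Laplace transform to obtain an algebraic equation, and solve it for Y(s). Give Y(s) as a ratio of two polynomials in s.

Y(s) = (s^2 + 6)/(s^3 - 5*s^2 + 4*s - 20)

Laplace-transform each side.
With L{y'} = sY - y(0) = sY - 1: the LHS transforms to (s - 5)Y - (1).
The right side is L{sin(2*t)} = 2/(s^2 + 4).
So (s - 5)Y = 2/(s^2 + 4) + (1).
Isolate Y and clear denominators.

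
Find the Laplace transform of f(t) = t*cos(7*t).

(s - 7)*(s + 7)/(s^2 + 49)^2

L{cos(7t)} = s/(s^2 + 49).
Then apply L{t·g(t)} = -d/ds[G(s)] with G(s) = s/(s^2 + 49):
differentiating 1 time and applying the sign gives (s - 7)*(s + 7)/(s^2 + 49)^2.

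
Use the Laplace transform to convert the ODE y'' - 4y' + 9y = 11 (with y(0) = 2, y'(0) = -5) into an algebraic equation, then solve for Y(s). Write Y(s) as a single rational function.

Y(s) = (2*s^2 - 13*s + 11)/(s^3 - 4*s^2 + 9*s)

Transform both sides with L{·}.
The derivative rules (L{y''} = s^2 Y - s·y(0) - y'(0) and L{y'} = sY - y(0), with y(0) = 2, y'(0) = -5) turn the left side into (s^2 - 4*s + 9)Y - (2*s - 13).
The right side is L{11} = 11/s.
So (s^2 - 4*s + 9)Y = 11/s + (2*s - 13).
Isolate Y and clear denominators.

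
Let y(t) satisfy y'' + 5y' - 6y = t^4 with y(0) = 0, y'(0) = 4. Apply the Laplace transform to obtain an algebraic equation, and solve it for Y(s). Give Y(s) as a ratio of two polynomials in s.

Take the Laplace transform of both sides.
Using L{y''} = s^2 Y - s·y(0) - y'(0) and L{y'} = sY - y(0), with y(0) = 0, y'(0) = 4, the left side becomes (s^2 + 5*s - 6)Y - (4).
The right side is L{t^4} = 24/s^5.
So (s^2 + 5*s - 6)Y = 24/s^5 + (4).
Solve for Y(s) and write it as one ratio of polynomials.

Y(s) = (4*s^5 + 24)/(s^7 + 5*s^6 - 6*s^5)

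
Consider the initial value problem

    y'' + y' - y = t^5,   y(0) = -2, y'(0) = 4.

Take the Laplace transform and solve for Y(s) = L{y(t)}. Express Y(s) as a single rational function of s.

Transform both sides with L{·}.
The derivative rules (L{y''} = s^2 Y - s·y(0) - y'(0) and L{y'} = sY - y(0), with y(0) = -2, y'(0) = 4) turn the left side into (s^2 + s - 1)Y - (-2*s + 2).
The right side is L{t^5} = 120/s^6.
So (s^2 + s - 1)Y = 120/s^6 + (-2*s + 2).
Divide through and combine into a single rational function.

Y(s) = (-2*s^7 + 2*s^6 + 120)/(s^8 + s^7 - s^6)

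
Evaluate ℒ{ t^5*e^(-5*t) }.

120/(s + 5)^6

L{t^5} = 5!/s^6 = 120/s^6.
By the first shifting theorem, multiplying by e^(-5t) replaces s with s + 5.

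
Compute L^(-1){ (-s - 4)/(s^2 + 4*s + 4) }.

-2*t*exp(-2*t) - exp(-2*t)

Factor the denominator: s^2 + 4*s + 4 = (s + 2)^2.
Partial fraction decomposition gives [-1/(s + 2)] + [-2/(s + 2)^2].
Invert each term: -1/(s + 2) ↔ -e^(-2t); -2/(s + 2)^2 ↔ -2t·e^(-2t).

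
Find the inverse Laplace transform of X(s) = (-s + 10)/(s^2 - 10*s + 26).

Complete the square in the denominator: s^2 - 10*s + 26 = (s - 5)^2 + 1^2.
Split the numerator to match: -s + 10 = -1·(s - 5) + 5·1.
Invert each term: -1·(s - 5)/((s - 5)^2 + 1) ↔ -e^(5t)cos(t); 5·1/((s - 5)^2 + 1) ↔ 5e^(5t)sin(t).

5*exp(5*t)*sin(t) - exp(5*t)*cos(t)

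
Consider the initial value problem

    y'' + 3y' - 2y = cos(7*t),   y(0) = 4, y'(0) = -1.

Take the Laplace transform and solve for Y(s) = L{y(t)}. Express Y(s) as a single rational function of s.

Y(s) = (4*s^3 + 11*s^2 + 197*s + 539)/(s^4 + 3*s^3 + 47*s^2 + 147*s - 98)

Laplace-transform each side.
With L{y''} = s^2 Y - s·y(0) - y'(0) and L{y'} = sY - y(0), with y(0) = 4, y'(0) = -1: the LHS transforms to (s^2 + 3*s - 2)Y - (4*s + 11).
The right side is L{cos(7*t)} = s/(s^2 + 49).
So (s^2 + 3*s - 2)Y = s/(s^2 + 49) + (4*s + 11).
Solve for Y(s) and write it as one ratio of polynomials.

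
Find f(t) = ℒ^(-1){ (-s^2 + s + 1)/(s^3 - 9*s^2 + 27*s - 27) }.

Factor the denominator: s^3 - 9*s^2 + 27*s - 27 = (s - 3)^3.
Partial fraction decomposition gives [-1/(s - 3)] + [-5/(s - 3)^2] + [-5/(s - 3)^3].
Invert each term: -1/(s - 3) ↔ -e^(3t); -5/(s - 3)^2 ↔ -5t·e^(3t); -5/(s - 3)^3 ↔ (-5/2)t^2·e^(3t).

f(t) = -5*t^2*exp(3*t)/2 - 5*t*exp(3*t) - exp(3*t)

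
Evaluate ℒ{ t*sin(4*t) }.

8*s/(s^2 + 16)^2

L{sin(4t)} = 4/(s^2 + 16).
Then apply L{t·g(t)} = -d/ds[H(s)] with H(s) = 4/(s^2 + 16):
differentiating 1 time and applying the sign gives 8*s/(s^2 + 16)^2.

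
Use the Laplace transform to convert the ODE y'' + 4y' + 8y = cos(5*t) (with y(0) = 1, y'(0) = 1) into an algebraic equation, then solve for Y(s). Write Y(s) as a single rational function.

Y(s) = (s^3 + 5*s^2 + 26*s + 125)/(s^4 + 4*s^3 + 33*s^2 + 100*s + 200)

Transform both sides with L{·}.
With L{y''} = s^2 Y - s·y(0) - y'(0) and L{y'} = sY - y(0), with y(0) = 1, y'(0) = 1: the LHS transforms to (s^2 + 4*s + 8)Y - (s + 5).
The right side is L{cos(5*t)} = s/(s^2 + 25).
So (s^2 + 4*s + 8)Y = s/(s^2 + 25) + (s + 5).
Solve for Y(s) and write it as one ratio of polynomials.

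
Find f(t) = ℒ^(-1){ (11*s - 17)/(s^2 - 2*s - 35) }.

Factor the denominator: s^2 - 2*s - 35 = (s - 7)*(s + 5).
Partial fraction decomposition gives [6/(s + 5)] + [5/(s - 7)].
Invert each term: 6/(s + 5) ↔ 6e^(-5t); 5/(s - 7) ↔ 5e^(7t).

f(t) = 5*exp(7*t) + 6*exp(-5*t)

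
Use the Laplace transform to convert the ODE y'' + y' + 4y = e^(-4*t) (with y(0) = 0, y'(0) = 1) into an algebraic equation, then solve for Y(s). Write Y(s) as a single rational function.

Y(s) = (s + 5)/(s^3 + 5*s^2 + 8*s + 16)

Apply the Laplace transform to the equation.
Using L{y''} = s^2 Y - s·y(0) - y'(0) and L{y'} = sY - y(0), with y(0) = 0, y'(0) = 1, the left side becomes (s^2 + s + 4)Y - (1).
The right side is L{e^(-4*t)} = 1/(s + 4).
So (s^2 + s + 4)Y = 1/(s + 4) + (1).
Divide through and combine into a single rational function.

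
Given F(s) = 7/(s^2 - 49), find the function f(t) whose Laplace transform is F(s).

Since L{sinh(7t)} = 7/(s^2 - 49), the inverse is sinh(7*t).

f(t) = sinh(7*t)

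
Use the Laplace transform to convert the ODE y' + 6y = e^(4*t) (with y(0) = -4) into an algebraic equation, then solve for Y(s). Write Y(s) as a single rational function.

Take the Laplace transform of both sides.
Using L{y'} = sY - y(0) = sY - (-4), the left side becomes (s + 6)Y - (-4).
The right side is L{e^(4*t)} = 1/(s - 4).
So (s + 6)Y = 1/(s - 4) + (-4).
Divide through and combine into a single rational function.

Y(s) = (-4*s + 17)/(s^2 + 2*s - 24)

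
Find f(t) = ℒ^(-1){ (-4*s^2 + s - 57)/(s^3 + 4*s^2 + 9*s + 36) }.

Factor the denominator: s^3 + 4*s^2 + 9*s + 36 = (s + 4)*(s^2 + 9).
Partial fraction decomposition gives [-5/(s + 4)] + [s/(s^2 + 9)] + [-3/(s^2 + 9)].
Invert each term: -5/(s + 4) ↔ -5e^(-4t); 1·s/(s^2 + 9) ↔ cos(3t); -1·3/(s^2 + 9) ↔ -sin(3t).

f(t) = -sin(3*t) + cos(3*t) - 5*exp(-4*t)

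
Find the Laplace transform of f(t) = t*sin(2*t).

L{sin(2t)} = 2/(s^2 + 4).
Then apply L{t·g(t)} = -d/ds[G(s)] with G(s) = 2/(s^2 + 4):
differentiating 1 time and applying the sign gives 4*s/(s^2 + 4)^2.

4*s/(s^2 + 4)^2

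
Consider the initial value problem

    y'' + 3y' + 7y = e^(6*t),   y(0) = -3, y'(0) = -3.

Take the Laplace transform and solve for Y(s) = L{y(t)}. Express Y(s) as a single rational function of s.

Apply the Laplace transform to the equation.
Using L{y''} = s^2 Y - s·y(0) - y'(0) and L{y'} = sY - y(0), with y(0) = -3, y'(0) = -3, the left side becomes (s^2 + 3*s + 7)Y - (-3*s - 12).
The right side is L{e^(6*t)} = 1/(s - 6).
So (s^2 + 3*s + 7)Y = 1/(s - 6) + (-3*s - 12).
Solve for Y(s) and write it as one ratio of polynomials.

Y(s) = (-3*s^2 + 6*s + 73)/(s^3 - 3*s^2 - 11*s - 42)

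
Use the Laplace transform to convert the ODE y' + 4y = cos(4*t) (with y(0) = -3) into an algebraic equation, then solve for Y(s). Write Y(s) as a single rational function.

Laplace-transform each side.
The derivative rules (L{y'} = sY - y(0) = sY - (-3)) turn the left side into (s + 4)Y - (-3).
The right side is L{cos(4*t)} = s/(s^2 + 16).
So (s + 4)Y = s/(s^2 + 16) + (-3).
Isolate Y and clear denominators.

Y(s) = (-3*s^2 + s - 48)/(s^3 + 4*s^2 + 16*s + 64)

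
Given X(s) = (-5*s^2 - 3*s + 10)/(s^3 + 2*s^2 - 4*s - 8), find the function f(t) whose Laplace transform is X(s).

Factor the denominator: s^3 + 2*s^2 - 4*s - 8 = (s - 2)*(s + 2)^2.
Partial fraction decomposition gives [-4/(s + 2)] + [(s + 2)^(-2)] + [-1/(s - 2)].
Invert each term: -4/(s + 2) ↔ -4e^(-2t); 1/(s + 2)^2 ↔ t·e^(-2t); -1/(s - 2) ↔ -e^(2t).

f(t) = t*exp(-2*t) - exp(2*t) - 4*exp(-2*t)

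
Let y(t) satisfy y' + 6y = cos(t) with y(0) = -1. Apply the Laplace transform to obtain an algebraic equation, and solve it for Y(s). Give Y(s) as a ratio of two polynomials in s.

Y(s) = (-s^2 + s - 1)/(s^3 + 6*s^2 + s + 6)

Take the Laplace transform of both sides.
The derivative rules (L{y'} = sY - y(0) = sY - (-1)) turn the left side into (s + 6)Y - (-1).
The right side is L{cos(t)} = s/(s^2 + 1).
So (s + 6)Y = s/(s^2 + 1) + (-1).
Divide through and combine into a single rational function.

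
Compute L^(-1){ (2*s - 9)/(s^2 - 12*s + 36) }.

Factor the denominator: s^2 - 12*s + 36 = (s - 6)^2.
Partial fraction decomposition gives [2/(s - 6)] + [3/(s - 6)^2].
Invert each term: 2/(s - 6) ↔ 2e^(6t); 3/(s - 6)^2 ↔ 3t·e^(6t).

3*t*exp(6*t) + 2*exp(6*t)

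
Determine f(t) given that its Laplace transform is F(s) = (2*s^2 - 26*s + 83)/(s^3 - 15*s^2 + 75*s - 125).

Factor the denominator: s^3 - 15*s^2 + 75*s - 125 = (s - 5)^3.
Partial fraction decomposition gives [2/(s - 5)] + [-6/(s - 5)^2] + [3/(s - 5)^3].
Invert each term: 2/(s - 5) ↔ 2e^(5t); -6/(s - 5)^2 ↔ -6t·e^(5t); 3/(s - 5)^3 ↔ (3/2)t^2·e^(5t).

f(t) = 3*t^2*exp(5*t)/2 - 6*t*exp(5*t) + 2*exp(5*t)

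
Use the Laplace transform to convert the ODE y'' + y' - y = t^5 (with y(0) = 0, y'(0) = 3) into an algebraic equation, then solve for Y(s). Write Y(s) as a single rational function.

Y(s) = (3*s^6 + 120)/(s^8 + s^7 - s^6)

Transform both sides with L{·}.
With L{y''} = s^2 Y - s·y(0) - y'(0) and L{y'} = sY - y(0), with y(0) = 0, y'(0) = 3: the LHS transforms to (s^2 + s - 1)Y - (3).
The right side is L{t^5} = 120/s^6.
So (s^2 + s - 1)Y = 120/s^6 + (3).
Divide through and combine into a single rational function.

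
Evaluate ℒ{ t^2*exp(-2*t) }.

L{e^(-2t)} = 1/(s + 2).
Then apply L{t^2·g(t)} = (-1)^2 d^2/ds^2[H(s)] with H(s) = 1/(s + 2):
differentiating 2 times and applying the sign gives 2/(s + 2)^3.

2/(s + 2)^3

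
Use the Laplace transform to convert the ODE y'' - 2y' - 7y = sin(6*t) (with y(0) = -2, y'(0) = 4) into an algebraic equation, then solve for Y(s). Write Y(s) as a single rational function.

Take the Laplace transform of both sides.
Using L{y''} = s^2 Y - s·y(0) - y'(0) and L{y'} = sY - y(0), with y(0) = -2, y'(0) = 4, the left side becomes (s^2 - 2*s - 7)Y - (-2*s + 8).
The right side is L{sin(6*t)} = 6/(s^2 + 36).
So (s^2 - 2*s - 7)Y = 6/(s^2 + 36) + (-2*s + 8).
Solve for Y(s) and write it as one ratio of polynomials.

Y(s) = (-2*s^3 + 8*s^2 - 72*s + 294)/(s^4 - 2*s^3 + 29*s^2 - 72*s - 252)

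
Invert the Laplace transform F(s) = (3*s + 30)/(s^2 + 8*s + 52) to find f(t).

f(t) = 3*exp(-4*t)*sin(6*t) + 3*exp(-4*t)*cos(6*t)

Complete the square in the denominator: s^2 + 8*s + 52 = (s + 4)^2 + 6^2.
Split the numerator to match: 3*s + 30 = 3·(s + 4) + 3·6.
Invert each term: 3·(s + 4)/((s + 4)^2 + 36) ↔ 3e^(-4t)cos(6t); 3·6/((s + 4)^2 + 36) ↔ 3e^(-4t)sin(6t).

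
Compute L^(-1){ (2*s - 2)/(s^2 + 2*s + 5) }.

Complete the square in the denominator: s^2 + 2*s + 5 = (s + 1)^2 + 2^2.
Split the numerator to match: 2*s - 2 = 2·(s + 1) - 2·2.
Invert each term: 2·(s + 1)/((s + 1)^2 + 4) ↔ 2e^(-t)cos(2t); -2·2/((s + 1)^2 + 4) ↔ -2e^(-t)sin(2t).

-2*exp(-t)*sin(2*t) + 2*exp(-t)*cos(2*t)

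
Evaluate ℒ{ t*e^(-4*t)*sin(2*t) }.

L{sin(2t)} = 2/(s^2 + 4).
Multiplying by e^(-4t) shifts s → s + 4, so L{e^(-4*t)*sin(2*t)} = 2/((s + 4)^2 + 4).
Then apply L{t·g(t)} = -d/ds[H(s)] with H(s) = 2/((s + 4)^2 + 4):
differentiating 1 time and applying the sign gives 4*(s + 4)/(s^2 + 8*s + 20)^2.

4*(s + 4)/(s^2 + 8*s + 20)^2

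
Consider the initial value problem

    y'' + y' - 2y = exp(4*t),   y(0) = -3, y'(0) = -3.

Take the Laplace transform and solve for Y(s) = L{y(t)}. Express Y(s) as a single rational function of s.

Apply the Laplace transform to the equation.
With L{y''} = s^2 Y - s·y(0) - y'(0) and L{y'} = sY - y(0), with y(0) = -3, y'(0) = -3: the LHS transforms to (s^2 + s - 2)Y - (-3*s - 6).
The right side is L{exp(4*t)} = 1/(s - 4).
So (s^2 + s - 2)Y = 1/(s - 4) + (-3*s - 6).
Divide through and combine into a single rational function.

Y(s) = (-3*s^2 + 6*s + 25)/(s^3 - 3*s^2 - 6*s + 8)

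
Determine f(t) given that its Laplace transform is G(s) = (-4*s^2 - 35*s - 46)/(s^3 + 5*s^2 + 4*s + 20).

f(t) = -5*sin(2*t) - 5*cos(2*t) + exp(-5*t)

Factor the denominator: s^3 + 5*s^2 + 4*s + 20 = (s + 5)*(s^2 + 4).
Partial fraction decomposition gives [1/(s + 5)] + [-5*s/(s^2 + 4)] + [-10/(s^2 + 4)].
Invert each term: 1/(s + 5) ↔ e^(-5t); -5·s/(s^2 + 4) ↔ -5cos(2t); -5·2/(s^2 + 4) ↔ -5sin(2t).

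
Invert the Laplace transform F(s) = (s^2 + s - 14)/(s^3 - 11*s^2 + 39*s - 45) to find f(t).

Factor the denominator: s^3 - 11*s^2 + 39*s - 45 = (s - 5)*(s - 3)^2.
Partial fraction decomposition gives [-3/(s - 3)] + [(s - 3)^(-2)] + [4/(s - 5)].
Invert each term: -3/(s - 3) ↔ -3e^(3t); 1/(s - 3)^2 ↔ t·e^(3t); 4/(s - 5) ↔ 4e^(5t).

f(t) = t*exp(3*t) + 4*exp(5*t) - 3*exp(3*t)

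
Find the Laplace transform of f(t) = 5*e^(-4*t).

L{5} = 5/s.
By the first shifting theorem, multiplying by e^(-4t) replaces s with s + 4.

5/(s + 4)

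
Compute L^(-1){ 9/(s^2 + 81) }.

Since L{sin(9t)} = 9/(s^2 + 81), the inverse is sin(9*t).

sin(9*t)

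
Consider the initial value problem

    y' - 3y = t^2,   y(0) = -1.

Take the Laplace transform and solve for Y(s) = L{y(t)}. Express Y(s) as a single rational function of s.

Y(s) = (-s^3 + 2)/(s^4 - 3*s^3)

Transform both sides with L{·}.
With L{y'} = sY - y(0) = sY - (-1): the LHS transforms to (s - 3)Y - (-1).
The right side is L{t^2} = 2/s^3.
So (s - 3)Y = 2/s^3 + (-1).
Solve for Y(s) and write it as one ratio of polynomials.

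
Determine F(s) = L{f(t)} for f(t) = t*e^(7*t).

L{e^(7t)} = 1/(s - 7).
Then apply L{t·g(t)} = -d/ds[G(s)] with G(s) = 1/(s - 7):
differentiating 1 time and applying the sign gives (s - 7)^(-2).

F(s) = (s - 7)^(-2)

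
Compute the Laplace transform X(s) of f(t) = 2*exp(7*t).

L{2} = 2/s.
By the first shifting theorem, multiplying by e^(7t) replaces s with s - 7.

X(s) = 2/(s - 7)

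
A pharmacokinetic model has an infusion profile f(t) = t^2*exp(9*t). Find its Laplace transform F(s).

F(s) = 2/(s - 9)^3

L{e^(9t)} = 1/(s - 9).
Then apply L{t^2·g(t)} = (-1)^2 d^2/ds^2[G(s)] with G(s) = 1/(s - 9):
differentiating 2 times and applying the sign gives 2/(s - 9)^3.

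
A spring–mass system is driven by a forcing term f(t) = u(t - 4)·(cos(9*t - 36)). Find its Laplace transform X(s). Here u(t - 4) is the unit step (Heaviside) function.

By the second shifting theorem, L{u(t - c)·g(t - c)} = e^(-cs)·G(s) with c = 4 and G(s) = L{g(t)}.
L{cos(9t)} = s/(s^2 + 81).

X(s) = s*exp(-4*s)/(s^2 + 81)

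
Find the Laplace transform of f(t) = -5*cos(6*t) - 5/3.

-5*s/(s^2 + 36) - 5/(3*s)

By linearity of the Laplace transform, transform each term separately.
(-5)·[L{cos(6t)} = s/(s^2 + 36)]; L{-5/3} = (-5/3)/s.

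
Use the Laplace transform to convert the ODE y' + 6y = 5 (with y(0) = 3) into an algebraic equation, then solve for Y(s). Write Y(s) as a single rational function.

Y(s) = (3*s + 5)/(s^2 + 6*s)

Take the Laplace transform of both sides.
The derivative rules (L{y'} = sY - y(0) = sY - 3) turn the left side into (s + 6)Y - (3).
The right side is L{5} = 5/s.
So (s + 6)Y = 5/s + (3).
Divide through and combine into a single rational function.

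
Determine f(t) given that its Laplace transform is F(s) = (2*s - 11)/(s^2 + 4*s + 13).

Complete the square in the denominator: s^2 + 4*s + 13 = (s + 2)^2 + 3^2.
Split the numerator to match: 2*s - 11 = 2·(s + 2) - 5·3.
Invert each term: 2·(s + 2)/((s + 2)^2 + 9) ↔ 2e^(-2t)cos(3t); -5·3/((s + 2)^2 + 9) ↔ -5e^(-2t)sin(3t).

f(t) = -5*exp(-2*t)*sin(3*t) + 2*exp(-2*t)*cos(3*t)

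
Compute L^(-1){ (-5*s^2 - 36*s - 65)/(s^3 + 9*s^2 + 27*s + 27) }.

-t^2*exp(-3*t) - 6*t*exp(-3*t) - 5*exp(-3*t)

Factor the denominator: s^3 + 9*s^2 + 27*s + 27 = (s + 3)^3.
Partial fraction decomposition gives [-5/(s + 3)] + [-6/(s + 3)^2] + [-2/(s + 3)^3].
Invert each term: -5/(s + 3) ↔ -5e^(-3t); -6/(s + 3)^2 ↔ -6t·e^(-3t); -2/(s + 3)^3 ↔ (-1)t^2·e^(-3t).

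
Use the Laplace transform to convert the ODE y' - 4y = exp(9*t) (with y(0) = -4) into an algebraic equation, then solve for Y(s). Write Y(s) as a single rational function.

Apply the Laplace transform to the equation.
With L{y'} = sY - y(0) = sY - (-4): the LHS transforms to (s - 4)Y - (-4).
The right side is L{exp(9*t)} = 1/(s - 9).
So (s - 4)Y = 1/(s - 9) + (-4).
Solve for Y(s) and write it as one ratio of polynomials.

Y(s) = (-4*s + 37)/(s^2 - 13*s + 36)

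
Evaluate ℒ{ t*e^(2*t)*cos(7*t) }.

L{cos(7t)} = s/(s^2 + 49).
Multiplying by e^(2t) shifts s → s - 2, so L{e^(2*t)*cos(7*t)} = (s - 2)/((s - 2)^2 + 49).
Then apply L{t·g(t)} = -d/ds[G(s)] with G(s) = (s - 2)/((s - 2)^2 + 49):
differentiating 1 time and applying the sign gives (s - 9)*(s + 5)/(s^2 - 4*s + 53)^2.

(s - 9)*(s + 5)/(s^2 - 4*s + 53)^2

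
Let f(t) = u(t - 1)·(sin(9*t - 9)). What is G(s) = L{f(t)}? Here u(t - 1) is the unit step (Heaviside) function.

G(s) = 9*exp(-s)/(s^2 + 81)

By the second shifting theorem, L{u(t - c)·g(t - c)} = e^(-cs)·H(s) with c = 1 and H(s) = L{g(t)}.
L{sin(9t)} = 9/(s^2 + 81).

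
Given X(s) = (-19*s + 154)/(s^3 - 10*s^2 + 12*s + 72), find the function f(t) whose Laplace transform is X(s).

Factor the denominator: s^3 - 10*s^2 + 12*s + 72 = (s - 6)^2*(s + 2).
Partial fraction decomposition gives [-3/(s - 6)] + [5/(s - 6)^2] + [3/(s + 2)].
Invert each term: -3/(s - 6) ↔ -3e^(6t); 5/(s - 6)^2 ↔ 5t·e^(6t); 3/(s + 2) ↔ 3e^(-2t).

f(t) = 5*t*exp(6*t) - 3*exp(6*t) + 3*exp(-2*t)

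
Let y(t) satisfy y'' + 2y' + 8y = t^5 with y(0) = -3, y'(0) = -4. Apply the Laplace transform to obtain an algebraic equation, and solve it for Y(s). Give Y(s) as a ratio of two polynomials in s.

Y(s) = (-3*s^7 - 10*s^6 + 120)/(s^8 + 2*s^7 + 8*s^6)

Laplace-transform each side.
With L{y''} = s^2 Y - s·y(0) - y'(0) and L{y'} = sY - y(0), with y(0) = -3, y'(0) = -4: the LHS transforms to (s^2 + 2*s + 8)Y - (-3*s - 10).
The right side is L{t^5} = 120/s^6.
So (s^2 + 2*s + 8)Y = 120/s^6 + (-3*s - 10).
Divide through and combine into a single rational function.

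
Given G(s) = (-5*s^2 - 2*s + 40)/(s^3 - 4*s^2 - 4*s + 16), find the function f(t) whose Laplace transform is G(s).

Factor the denominator: s^3 - 4*s^2 - 4*s + 16 = (s - 4)*(s - 2)*(s + 2).
Partial fraction decomposition gives [1/(s + 2)] + [-4/(s - 4)] + [-2/(s - 2)].
Invert each term: 1/(s + 2) ↔ e^(-2t); -4/(s - 4) ↔ -4e^(4t); -2/(s - 2) ↔ -2e^(2t).

f(t) = -4*exp(4*t) - 2*exp(2*t) + exp(-2*t)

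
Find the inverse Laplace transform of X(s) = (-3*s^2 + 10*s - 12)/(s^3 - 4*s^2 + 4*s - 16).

-exp(4*t) + sin(2*t) - 2*cos(2*t)

Factor the denominator: s^3 - 4*s^2 + 4*s - 16 = (s - 4)*(s^2 + 4).
Partial fraction decomposition gives [-1/(s - 4)] + [-2*s/(s^2 + 4)] + [2/(s^2 + 4)].
Invert each term: -1/(s - 4) ↔ -e^(4t); -2·s/(s^2 + 4) ↔ -2cos(2t); 1·2/(s^2 + 4) ↔ sin(2t).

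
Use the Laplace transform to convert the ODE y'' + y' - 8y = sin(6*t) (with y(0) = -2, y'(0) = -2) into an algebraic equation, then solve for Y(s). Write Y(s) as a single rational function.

Y(s) = (-2*s^3 - 4*s^2 - 72*s - 138)/(s^4 + s^3 + 28*s^2 + 36*s - 288)

Laplace-transform each side.
Using L{y''} = s^2 Y - s·y(0) - y'(0) and L{y'} = sY - y(0), with y(0) = -2, y'(0) = -2, the left side becomes (s^2 + s - 8)Y - (-2*s - 4).
The right side is L{sin(6*t)} = 6/(s^2 + 36).
So (s^2 + s - 8)Y = 6/(s^2 + 36) + (-2*s - 4).
Isolate Y and clear denominators.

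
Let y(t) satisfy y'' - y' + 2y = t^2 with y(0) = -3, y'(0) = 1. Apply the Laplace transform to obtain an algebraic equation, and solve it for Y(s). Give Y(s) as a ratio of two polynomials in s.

Transform both sides with L{·}.
The derivative rules (L{y''} = s^2 Y - s·y(0) - y'(0) and L{y'} = sY - y(0), with y(0) = -3, y'(0) = 1) turn the left side into (s^2 - s + 2)Y - (-3*s + 4).
The right side is L{t^2} = 2/s^3.
So (s^2 - s + 2)Y = 2/s^3 + (-3*s + 4).
Divide through and combine into a single rational function.

Y(s) = (-3*s^4 + 4*s^3 + 2)/(s^5 - s^4 + 2*s^3)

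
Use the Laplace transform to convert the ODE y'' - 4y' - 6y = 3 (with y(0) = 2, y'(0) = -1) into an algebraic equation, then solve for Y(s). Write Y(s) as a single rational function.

Transform both sides with L{·}.
Using L{y''} = s^2 Y - s·y(0) - y'(0) and L{y'} = sY - y(0), with y(0) = 2, y'(0) = -1, the left side becomes (s^2 - 4*s - 6)Y - (2*s - 9).
The right side is L{3} = 3/s.
So (s^2 - 4*s - 6)Y = 3/s + (2*s - 9).
Solve for Y(s) and write it as one ratio of polynomials.

Y(s) = (2*s^2 - 9*s + 3)/(s^3 - 4*s^2 - 6*s)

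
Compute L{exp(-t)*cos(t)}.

L{cos(t)} = s/(s^2 + 1).
By the first shifting theorem, multiplying by e^(-t) replaces s with s + 1.

(s + 1)/((s + 1)^2 + 1)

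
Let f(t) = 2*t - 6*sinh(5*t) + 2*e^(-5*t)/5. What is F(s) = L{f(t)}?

F(s) = -30/(s^2 - 25) + 2/(5*(s + 5)) + 2/s^2

Apply the Laplace transform termwise.
(2/5)·[L{e^(-5t)} = 1/(s + 5)]; (-6)·[L{sinh(5t)} = 5/(s^2 - 25)]; (2)·[L{t} = 1!/s^2 = 1/s^2].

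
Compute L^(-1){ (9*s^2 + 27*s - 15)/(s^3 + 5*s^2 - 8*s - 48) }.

-3*t*exp(-4*t) + 3*exp(3*t) + 6*exp(-4*t)

Factor the denominator: s^3 + 5*s^2 - 8*s - 48 = (s - 3)*(s + 4)^2.
Partial fraction decomposition gives [6/(s + 4)] + [-3/(s + 4)^2] + [3/(s - 3)].
Invert each term: 6/(s + 4) ↔ 6e^(-4t); -3/(s + 4)^2 ↔ -3t·e^(-4t); 3/(s - 3) ↔ 3e^(3t).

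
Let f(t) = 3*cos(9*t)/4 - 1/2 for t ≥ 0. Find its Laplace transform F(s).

F(s) = 3*s/(4*(s^2 + 81)) - 1/(2*s)

The transform is linear, so treat each term independently.
(3/4)·[L{cos(9t)} = s/(s^2 + 81)]; L{-1/2} = (-1/2)/s.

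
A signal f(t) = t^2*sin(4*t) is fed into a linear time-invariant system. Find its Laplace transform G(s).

G(s) = 8*(3*s^2 - 16)/(s^2 + 16)^3

L{sin(4t)} = 4/(s^2 + 16).
Then apply L{t^2·g(t)} = (-1)^2 d^2/ds^2[H(s)] with H(s) = 4/(s^2 + 16):
differentiating 2 times and applying the sign gives 8*(3*s^2 - 16)/(s^2 + 16)^3.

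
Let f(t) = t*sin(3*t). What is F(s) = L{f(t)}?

F(s) = 6*s/(s^2 + 9)^2

L{sin(3t)} = 3/(s^2 + 9).
Then apply L{t·g(t)} = -d/ds[G(s)] with G(s) = 3/(s^2 + 9):
differentiating 1 time and applying the sign gives 6*s/(s^2 + 9)^2.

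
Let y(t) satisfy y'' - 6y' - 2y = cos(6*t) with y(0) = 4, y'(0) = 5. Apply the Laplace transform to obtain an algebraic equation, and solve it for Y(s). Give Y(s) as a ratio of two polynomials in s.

Y(s) = (4*s^3 - 19*s^2 + 145*s - 684)/(s^4 - 6*s^3 + 34*s^2 - 216*s - 72)

Transform both sides with L{·}.
The derivative rules (L{y''} = s^2 Y - s·y(0) - y'(0) and L{y'} = sY - y(0), with y(0) = 4, y'(0) = 5) turn the left side into (s^2 - 6*s - 2)Y - (4*s - 19).
The right side is L{cos(6*t)} = s/(s^2 + 36).
So (s^2 - 6*s - 2)Y = s/(s^2 + 36) + (4*s - 19).
Isolate Y and clear denominators.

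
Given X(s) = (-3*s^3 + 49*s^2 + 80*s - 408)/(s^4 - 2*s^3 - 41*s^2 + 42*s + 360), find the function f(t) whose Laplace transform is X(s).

f(t) = 6*exp(6*t) - 4*exp(4*t) - exp(-3*t) - 4*exp(-5*t)

Factor the denominator: s^4 - 2*s^3 - 41*s^2 + 42*s + 360 = (s - 6)*(s - 4)*(s + 3)*(s + 5).
Partial fraction decomposition gives [6/(s - 6)] + [-1/(s + 3)] + [-4/(s - 4)] + [-4/(s + 5)].
Invert each term: 6/(s - 6) ↔ 6e^(6t); -1/(s + 3) ↔ -e^(-3t); -4/(s - 4) ↔ -4e^(4t); -4/(s + 5) ↔ -4e^(-5t).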